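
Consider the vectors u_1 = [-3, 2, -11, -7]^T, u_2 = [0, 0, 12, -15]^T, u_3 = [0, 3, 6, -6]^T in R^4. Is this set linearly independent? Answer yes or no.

Form the matrix with these vectors as rows and row reduce.
Swap R2 ↔ R3
3 nonzero rows, so the 3 vectors span a space of dimension 3.
Since 3 = 3, the vectors are linearly independent.

yes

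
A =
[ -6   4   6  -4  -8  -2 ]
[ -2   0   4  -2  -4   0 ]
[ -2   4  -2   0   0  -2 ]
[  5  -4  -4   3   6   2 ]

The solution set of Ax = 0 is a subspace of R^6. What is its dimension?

Row reduce to echelon form.
R2 ← R2 − (1/3)·R1: [0, -4/3, 2, -2/3, -4/3, 2/3]
R3 ← R3 − (1/3)·R1: [0, 8/3, -4, 4/3, 8/3, -4/3]
R4 ← R4 + (5/6)·R1: [0, -2/3, 1, -1/3, -2/3, 1/3]
R3 ← R3 + (2)·R2: [0, 0, 0, 0, 0, 0]
R4 ← R4 − (1/2)·R2: [0, 0, 0, 0, 0, 0]
2 nonzero rows, so rank(A) = 2.
A has 6 columns; by rank–nullity, nullity = 6 − 2 = 4.

4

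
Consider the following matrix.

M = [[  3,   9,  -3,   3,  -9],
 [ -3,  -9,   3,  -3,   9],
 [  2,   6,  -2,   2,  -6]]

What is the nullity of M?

Row reduce to echelon form.
R2 ← R2 + R1: [0, 0, 0, 0, 0]
R3 ← R3 − (2/3)·R1: [0, 0, 0, 0, 0]
1 nonzero row, so rank(M) = 1.
M has 5 columns; by rank–nullity, nullity = 5 − 1 = 4.

4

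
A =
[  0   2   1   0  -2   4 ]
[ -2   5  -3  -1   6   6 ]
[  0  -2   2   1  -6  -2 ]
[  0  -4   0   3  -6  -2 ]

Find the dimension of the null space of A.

2

Row reduce to echelon form.
Swap R1 ↔ R2
R3 ← R3 + R2: [0, 0, 3, 1, -8, 2]
R4 ← R4 + (2)·R2: [0, 0, 2, 3, -10, 6]
R4 ← R4 − (2/3)·R3: [0, 0, 0, 7/3, -14/3, 14/3]
4 nonzero rows, so rank(A) = 4.
A has 6 columns; by rank–nullity, nullity = 6 − 4 = 2.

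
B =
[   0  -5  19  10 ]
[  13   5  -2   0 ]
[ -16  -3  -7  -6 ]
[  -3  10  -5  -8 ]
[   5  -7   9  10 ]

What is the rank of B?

Row reduce to echelon form.
Swap R1 ↔ R2
R3 ← R3 + (16/13)·R1: [0, 41/13, -123/13, -6]
R4 ← R4 + (3/13)·R1: [0, 145/13, -71/13, -8]
R5 ← R5 − (5/13)·R1: [0, -116/13, 127/13, 10]
R3 ← R3 + (41/65)·R2: [0, 0, 164/65, 4/13]
R4 ← R4 + (29/13)·R2: [0, 0, 480/13, 186/13]
R5 ← R5 − (116/65)·R2: [0, 0, -1569/65, -102/13]
R4 ← R4 − (600/41)·R3: [0, 0, 0, 402/41]
R5 ← R5 + (1569/164)·R3: [0, 0, 0, -201/41]
R5 ← R5 + (1/2)·R4: [0, 0, 0, 0]
Echelon form has 4 nonzero rows, so rank(B) = 4.

4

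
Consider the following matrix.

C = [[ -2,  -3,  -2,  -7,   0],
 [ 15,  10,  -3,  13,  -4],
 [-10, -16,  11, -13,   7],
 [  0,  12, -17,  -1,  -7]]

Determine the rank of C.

Row reduce to echelon form.
R2 ← R2 + (15/2)·R1: [0, -25/2, -18, -79/2, -4]
R3 ← R3 − (5)·R1: [0, -1, 21, 22, 7]
R3 ← R3 − (2/25)·R2: [0, 0, 561/25, 629/25, 183/25]
R4 ← R4 + (24/25)·R2: [0, 0, -857/25, -973/25, -271/25]
R4 ← R4 + (857/561)·R3: [0, 0, 0, -16/33, 64/187]
Echelon form has 4 nonzero rows, so rank(C) = 4.

4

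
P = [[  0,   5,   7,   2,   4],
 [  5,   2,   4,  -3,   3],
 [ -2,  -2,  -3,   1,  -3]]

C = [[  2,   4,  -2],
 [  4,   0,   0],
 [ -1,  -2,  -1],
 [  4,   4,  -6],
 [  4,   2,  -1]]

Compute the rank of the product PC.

3

First compute PC:
[[ 37,   2, -23],
 [ 14,   6,   1],
 [-17,  -4,   4]]
Now row reduce the product.
R2 ← R2 − (14/37)·R1: [0, 194/37, 359/37]
R3 ← R3 + (17/37)·R1: [0, -114/37, -243/37]
R3 ← R3 + (57/97)·R2: [0, 0, -84/97]
3 nonzero rows, so rank(PC) = 3.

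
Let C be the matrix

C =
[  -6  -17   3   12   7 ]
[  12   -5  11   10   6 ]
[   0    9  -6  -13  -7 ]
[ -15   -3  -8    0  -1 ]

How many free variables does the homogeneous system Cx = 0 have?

Row reduce to echelon form.
R2 ← R2 + (2)·R1: [0, -39, 17, 34, 20]
R4 ← R4 − (5/2)·R1: [0, 79/2, -31/2, -30, -37/2]
R3 ← R3 + (3/13)·R2: [0, 0, -27/13, -67/13, -31/13]
R4 ← R4 + (79/78)·R2: [0, 0, 67/39, 173/39, 137/78]
R4 ← R4 + (67/81)·R3: [0, 0, 0, 14/81, -35/162]
4 nonzero rows, so rank(C) = 4.
C has 5 columns; by rank–nullity, nullity = 5 − 4 = 1.

1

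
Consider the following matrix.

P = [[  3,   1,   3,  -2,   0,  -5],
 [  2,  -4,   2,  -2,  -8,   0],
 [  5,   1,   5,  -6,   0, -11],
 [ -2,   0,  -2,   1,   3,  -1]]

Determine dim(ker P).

Row reduce to echelon form.
R2 ← R2 − (2/3)·R1: [0, -14/3, 0, -2/3, -8, 10/3]
R3 ← R3 − (5/3)·R1: [0, -2/3, 0, -8/3, 0, -8/3]
R4 ← R4 + (2/3)·R1: [0, 2/3, 0, -1/3, 3, -13/3]
R3 ← R3 − (1/7)·R2: [0, 0, 0, -18/7, 8/7, -22/7]
R4 ← R4 + (1/7)·R2: [0, 0, 0, -3/7, 13/7, -27/7]
R4 ← R4 − (1/6)·R3: [0, 0, 0, 0, 5/3, -10/3]
4 nonzero rows, so rank(P) = 4.
P has 6 columns; by rank–nullity, nullity = 6 − 4 = 2.

2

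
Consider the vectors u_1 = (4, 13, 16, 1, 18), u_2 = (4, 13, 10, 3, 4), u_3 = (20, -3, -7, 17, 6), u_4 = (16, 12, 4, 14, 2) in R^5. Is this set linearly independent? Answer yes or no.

no

Form the matrix with these vectors as rows and row reduce.
R2 ← R2 − R1: [0, 0, -6, 2, -14]
R3 ← R3 − (5)·R1: [0, -68, -87, 12, -84]
R4 ← R4 − (4)·R1: [0, -40, -60, 10, -70]
Swap R2 ↔ R3
R4 ← R4 − (10/17)·R2: [0, 0, -150/17, 50/17, -350/17]
R4 ← R4 − (25/17)·R3: [0, 0, 0, 0, 0]
3 nonzero rows, so the 4 vectors span a space of dimension 3.
Since 3 < 4, the vectors are linearly dependent.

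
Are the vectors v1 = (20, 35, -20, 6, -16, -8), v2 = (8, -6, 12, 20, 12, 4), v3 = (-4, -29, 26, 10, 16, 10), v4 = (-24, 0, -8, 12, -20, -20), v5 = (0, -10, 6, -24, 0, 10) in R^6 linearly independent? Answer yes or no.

Form the matrix with these vectors as rows and row reduce.
R2 ← R2 − (2/5)·R1: [0, -20, 20, 88/5, 92/5, 36/5]
R3 ← R3 + (1/5)·R1: [0, -22, 22, 56/5, 64/5, 42/5]
R4 ← R4 + (6/5)·R1: [0, 42, -32, 96/5, -196/5, -148/5]
R3 ← R3 − (11/10)·R2: [0, 0, 0, -204/25, -186/25, 12/25]
R4 ← R4 + (21/10)·R2: [0, 0, 10, 1404/25, -14/25, -362/25]
R5 ← R5 − (1/2)·R2: [0, 0, -4, -164/5, -46/5, 32/5]
Swap R3 ↔ R4
R5 ← R5 + (2/5)·R3: [0, 0, 0, -1292/125, -1178/125, 76/125]
R5 ← R5 − (19/15)·R4: [0, 0, 0, 0, 0, 0]
4 nonzero rows, so the 5 vectors span a space of dimension 4.
Since 4 < 5, the vectors are linearly dependent.

no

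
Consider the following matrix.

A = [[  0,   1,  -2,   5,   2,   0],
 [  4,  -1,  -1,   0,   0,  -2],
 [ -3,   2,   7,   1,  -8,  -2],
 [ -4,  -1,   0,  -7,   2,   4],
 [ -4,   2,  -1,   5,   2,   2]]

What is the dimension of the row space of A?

Row reduce to echelon form.
Swap R1 ↔ R2
R3 ← R3 + (3/4)·R1: [0, 5/4, 25/4, 1, -8, -7/2]
R4 ← R4 + R1: [0, -2, -1, -7, 2, 2]
R5 ← R5 + R1: [0, 1, -2, 5, 2, 0]
R3 ← R3 − (5/4)·R2: [0, 0, 35/4, -21/4, -21/2, -7/2]
R4 ← R4 + (2)·R2: [0, 0, -5, 3, 6, 2]
R5 ← R5 − R2: [0, 0, 0, 0, 0, 0]
R4 ← R4 + (4/7)·R3: [0, 0, 0, 0, 0, 0]
Echelon form has 3 nonzero rows, so rank(A) = 3.
The row space has dimension equal to the rank: 3.

3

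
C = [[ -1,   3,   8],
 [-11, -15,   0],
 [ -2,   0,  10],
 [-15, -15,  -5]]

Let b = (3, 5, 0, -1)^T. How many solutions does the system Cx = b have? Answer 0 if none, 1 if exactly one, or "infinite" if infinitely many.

Row reduce the augmented matrix [C | b].
R2 ← R2 − (11)·R1: [0, -48, -88, -28]
R3 ← R3 − (2)·R1: [0, -6, -6, -6]
R4 ← R4 − (15)·R1: [0, -60, -125, -46]
R3 ← R3 − (1/8)·R2: [0, 0, 5, -5/2]
R4 ← R4 − (5/4)·R2: [0, 0, -15, -11]
R4 ← R4 + (3)·R3: [0, 0, 0, -37/2]
The echelon form has 4 nonzero rows; the last pivot sits in the augmented column, so rank(C) = 3 but rank([C|b]) = 4.
Since the ranks differ, the system is inconsistent.
It has no solutions.

0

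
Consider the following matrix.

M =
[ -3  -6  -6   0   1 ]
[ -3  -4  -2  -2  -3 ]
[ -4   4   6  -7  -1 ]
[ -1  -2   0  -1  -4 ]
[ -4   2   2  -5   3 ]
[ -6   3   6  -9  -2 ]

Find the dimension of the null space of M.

2

Row reduce to echelon form.
R2 ← R2 − R1: [0, 2, 4, -2, -4]
R3 ← R3 − (4/3)·R1: [0, 12, 14, -7, -7/3]
R4 ← R4 − (1/3)·R1: [0, 0, 2, -1, -13/3]
R5 ← R5 − (4/3)·R1: [0, 10, 10, -5, 5/3]
R6 ← R6 − (2)·R1: [0, 15, 18, -9, -4]
R3 ← R3 − (6)·R2: [0, 0, -10, 5, 65/3]
R5 ← R5 − (5)·R2: [0, 0, -10, 5, 65/3]
R6 ← R6 − (15/2)·R2: [0, 0, -12, 6, 26]
R4 ← R4 + (1/5)·R3: [0, 0, 0, 0, 0]
R5 ← R5 − R3: [0, 0, 0, 0, 0]
R6 ← R6 − (6/5)·R3: [0, 0, 0, 0, 0]
3 nonzero rows, so rank(M) = 3.
M has 5 columns; by rank–nullity, nullity = 5 − 3 = 2.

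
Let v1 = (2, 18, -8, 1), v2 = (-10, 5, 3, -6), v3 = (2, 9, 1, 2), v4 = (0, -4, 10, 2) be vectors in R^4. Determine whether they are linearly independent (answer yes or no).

Form the matrix with these vectors as rows and row reduce.
R2 ← R2 + (5)·R1: [0, 95, -37, -1]
R3 ← R3 − R1: [0, -9, 9, 1]
R3 ← R3 + (9/95)·R2: [0, 0, 522/95, 86/95]
R4 ← R4 + (4/95)·R2: [0, 0, 802/95, 186/95]
R4 ← R4 − (401/261)·R3: [0, 0, 0, 148/261]
4 nonzero rows, so the 4 vectors span a space of dimension 4.
Since 4 = 4, the vectors are linearly independent.

yes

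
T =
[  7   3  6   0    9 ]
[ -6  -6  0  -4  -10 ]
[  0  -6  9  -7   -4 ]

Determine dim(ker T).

Row reduce to echelon form.
R2 ← R2 + (6/7)·R1: [0, -24/7, 36/7, -4, -16/7]
R3 ← R3 − (7/4)·R2: [0, 0, 0, 0, 0]
2 nonzero rows, so rank(T) = 2.
T has 5 columns; by rank–nullity, nullity = 5 − 2 = 3.

3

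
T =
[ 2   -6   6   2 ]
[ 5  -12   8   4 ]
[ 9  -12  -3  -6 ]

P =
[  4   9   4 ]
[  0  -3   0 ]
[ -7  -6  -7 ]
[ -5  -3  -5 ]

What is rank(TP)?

2

First compute TP:
[[-44,  -6, -44],
 [-56,  21, -56],
 [ 87, 153,  87]]
Now row reduce the product.
R2 ← R2 − (14/11)·R1: [0, 315/11, 0]
R3 ← R3 + (87/44)·R1: [0, 3105/22, 0]
R3 ← R3 − (69/14)·R2: [0, 0, 0]
2 nonzero rows, so rank(TP) = 2.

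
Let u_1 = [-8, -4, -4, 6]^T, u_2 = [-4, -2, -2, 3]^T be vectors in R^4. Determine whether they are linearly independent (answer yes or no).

no

Form the matrix with these vectors as rows and row reduce.
R2 ← R2 − (1/2)·R1: [0, 0, 0, 0]
1 nonzero row, so the 2 vectors span a space of dimension 1.
Since 1 < 2, the vectors are linearly dependent.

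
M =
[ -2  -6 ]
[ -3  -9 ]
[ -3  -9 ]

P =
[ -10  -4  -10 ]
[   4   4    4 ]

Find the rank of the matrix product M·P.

1

First compute MP:
[[ -4, -16,  -4],
 [ -6, -24,  -6],
 [ -6, -24,  -6]]
Now row reduce the product.
R2 ← R2 − (3/2)·R1: [0, 0, 0]
R3 ← R3 − (3/2)·R1: [0, 0, 0]
1 nonzero row, so rank(MP) = 1.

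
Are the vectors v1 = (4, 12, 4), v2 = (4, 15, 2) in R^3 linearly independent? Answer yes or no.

Form the matrix with these vectors as rows and row reduce.
R2 ← R2 − R1: [0, 3, -2]
2 nonzero rows, so the 2 vectors span a space of dimension 2.
Since 2 = 2, the vectors are linearly independent.

yes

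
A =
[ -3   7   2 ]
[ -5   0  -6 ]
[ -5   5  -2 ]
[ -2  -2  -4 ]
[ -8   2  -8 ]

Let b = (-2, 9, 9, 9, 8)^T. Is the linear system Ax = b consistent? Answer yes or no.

Row reduce the augmented matrix [A | b].
R2 ← R2 − (5/3)·R1: [0, -35/3, -28/3, 37/3]
R3 ← R3 − (5/3)·R1: [0, -20/3, -16/3, 37/3]
R4 ← R4 − (2/3)·R1: [0, -20/3, -16/3, 31/3]
R5 ← R5 − (8/3)·R1: [0, -50/3, -40/3, 40/3]
R3 ← R3 − (4/7)·R2: [0, 0, 0, 37/7]
R4 ← R4 − (4/7)·R2: [0, 0, 0, 23/7]
R5 ← R5 − (10/7)·R2: [0, 0, 0, -30/7]
R4 ← R4 − (23/37)·R3: [0, 0, 0, 0]
R5 ← R5 + (30/37)·R3: [0, 0, 0, 0]
The echelon form has 3 nonzero rows; the last pivot sits in the augmented column, so rank(A) = 2 but rank([A|b]) = 3.
Since the ranks differ, the system is inconsistent.

no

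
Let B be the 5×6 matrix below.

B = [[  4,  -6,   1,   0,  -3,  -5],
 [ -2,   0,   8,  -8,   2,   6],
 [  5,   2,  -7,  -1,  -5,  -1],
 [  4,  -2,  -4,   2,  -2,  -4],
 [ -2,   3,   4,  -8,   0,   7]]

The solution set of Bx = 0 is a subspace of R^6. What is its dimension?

1

Row reduce to echelon form.
R2 ← R2 + (1/2)·R1: [0, -3, 17/2, -8, 1/2, 7/2]
R3 ← R3 − (5/4)·R1: [0, 19/2, -33/4, -1, -5/4, 21/4]
R4 ← R4 − R1: [0, 4, -5, 2, 1, 1]
R5 ← R5 + (1/2)·R1: [0, 0, 9/2, -8, -3/2, 9/2]
R3 ← R3 + (19/6)·R2: [0, 0, 56/3, -79/3, 1/3, 49/3]
R4 ← R4 + (4/3)·R2: [0, 0, 19/3, -26/3, 5/3, 17/3]
R4 ← R4 − (19/56)·R3: [0, 0, 0, 15/56, 87/56, 1/8]
R5 ← R5 − (27/112)·R3: [0, 0, 0, -185/112, -177/112, 9/16]
R5 ← R5 + (37/6)·R4: [0, 0, 0, 0, 8, 4/3]
5 nonzero rows, so rank(B) = 5.
B has 6 columns; by rank–nullity, nullity = 6 − 5 = 1.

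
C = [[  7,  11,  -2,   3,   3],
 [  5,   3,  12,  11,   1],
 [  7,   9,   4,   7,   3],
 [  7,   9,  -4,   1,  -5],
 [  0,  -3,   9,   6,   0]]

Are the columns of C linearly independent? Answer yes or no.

Row reduce C to echelon form.
R2 ← R2 − (5/7)·R1: [0, -34/7, 94/7, 62/7, -8/7]
R3 ← R3 − R1: [0, -2, 6, 4, 0]
R4 ← R4 − R1: [0, -2, -2, -2, -8]
R3 ← R3 − (7/17)·R2: [0, 0, 8/17, 6/17, 8/17]
R4 ← R4 − (7/17)·R2: [0, 0, -128/17, -96/17, -128/17]
R5 ← R5 − (21/34)·R2: [0, 0, 12/17, 9/17, 12/17]
R4 ← R4 + (16)·R3: [0, 0, 0, 0, 0]
R5 ← R5 − (3/2)·R3: [0, 0, 0, 0, 0]
3 pivots among 5 columns.
Only 3 < 5 pivot columns, so the columns are linearly dependent.

no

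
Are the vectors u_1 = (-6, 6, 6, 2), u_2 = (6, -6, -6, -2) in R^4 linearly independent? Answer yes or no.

no

Form the matrix with these vectors as rows and row reduce.
R2 ← R2 + R1: [0, 0, 0, 0]
1 nonzero row, so the 2 vectors span a space of dimension 1.
Since 1 < 2, the vectors are linearly dependent.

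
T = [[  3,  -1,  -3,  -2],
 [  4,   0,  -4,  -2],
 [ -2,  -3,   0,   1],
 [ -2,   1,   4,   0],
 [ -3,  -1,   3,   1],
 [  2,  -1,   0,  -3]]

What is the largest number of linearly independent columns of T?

3

Row reduce to echelon form.
R2 ← R2 − (4/3)·R1: [0, 4/3, 0, 2/3]
R3 ← R3 + (2/3)·R1: [0, -11/3, -2, -1/3]
R4 ← R4 + (2/3)·R1: [0, 1/3, 2, -4/3]
R5 ← R5 + R1: [0, -2, 0, -1]
R6 ← R6 − (2/3)·R1: [0, -1/3, 2, -5/3]
R3 ← R3 + (11/4)·R2: [0, 0, -2, 3/2]
R4 ← R4 − (1/4)·R2: [0, 0, 2, -3/2]
R5 ← R5 + (3/2)·R2: [0, 0, 0, 0]
R6 ← R6 + (1/4)·R2: [0, 0, 2, -3/2]
R4 ← R4 + R3: [0, 0, 0, 0]
R6 ← R6 + R3: [0, 0, 0, 0]
Echelon form has 3 nonzero rows, so rank(T) = 3.
The rank gives the maximum number of linearly independent columns: 3.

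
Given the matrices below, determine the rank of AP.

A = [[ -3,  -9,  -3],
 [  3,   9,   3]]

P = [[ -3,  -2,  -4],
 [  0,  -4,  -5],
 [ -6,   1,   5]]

First compute AP:
[[ 27,  39,  42],
 [-27, -39, -42]]
Now row reduce the product.
R2 ← R2 + R1: [0, 0, 0]
1 nonzero row, so rank(AP) = 1.

1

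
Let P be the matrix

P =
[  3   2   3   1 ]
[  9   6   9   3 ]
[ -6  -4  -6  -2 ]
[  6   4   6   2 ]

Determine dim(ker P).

3

Row reduce to echelon form.
R2 ← R2 − (3)·R1: [0, 0, 0, 0]
R3 ← R3 + (2)·R1: [0, 0, 0, 0]
R4 ← R4 − (2)·R1: [0, 0, 0, 0]
1 nonzero row, so rank(P) = 1.
P has 4 columns; by rank–nullity, nullity = 4 − 1 = 3.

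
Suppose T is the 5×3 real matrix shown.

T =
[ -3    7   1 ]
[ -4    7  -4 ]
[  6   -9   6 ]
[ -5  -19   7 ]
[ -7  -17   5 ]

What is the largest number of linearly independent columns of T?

Row reduce to echelon form.
R2 ← R2 − (4/3)·R1: [0, -7/3, -16/3]
R3 ← R3 + (2)·R1: [0, 5, 8]
R4 ← R4 − (5/3)·R1: [0, -92/3, 16/3]
R5 ← R5 − (7/3)·R1: [0, -100/3, 8/3]
R3 ← R3 + (15/7)·R2: [0, 0, -24/7]
R4 ← R4 − (92/7)·R2: [0, 0, 528/7]
R5 ← R5 − (100/7)·R2: [0, 0, 552/7]
R4 ← R4 + (22)·R3: [0, 0, 0]
R5 ← R5 + (23)·R3: [0, 0, 0]
Echelon form has 3 nonzero rows, so rank(T) = 3.
The rank gives the maximum number of linearly independent columns: 3.

3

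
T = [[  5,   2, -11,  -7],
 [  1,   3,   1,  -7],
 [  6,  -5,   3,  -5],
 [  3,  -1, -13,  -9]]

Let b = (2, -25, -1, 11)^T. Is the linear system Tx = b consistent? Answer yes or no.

Row reduce the augmented matrix [T | b].
R2 ← R2 − (1/5)·R1: [0, 13/5, 16/5, -28/5, -127/5]
R3 ← R3 − (6/5)·R1: [0, -37/5, 81/5, 17/5, -17/5]
R4 ← R4 − (3/5)·R1: [0, -11/5, -32/5, -24/5, 49/5]
R3 ← R3 + (37/13)·R2: [0, 0, 329/13, -163/13, -984/13]
R4 ← R4 + (11/13)·R2: [0, 0, -48/13, -124/13, -152/13]
R4 ← R4 + (48/329)·R3: [0, 0, 0, -3740/329, -7480/329]
The echelon form has 4 nonzero rows, and every pivot lies in the first 4 columns, so rank(T) = rank([T|b]) = 4.
The system is consistent.

yes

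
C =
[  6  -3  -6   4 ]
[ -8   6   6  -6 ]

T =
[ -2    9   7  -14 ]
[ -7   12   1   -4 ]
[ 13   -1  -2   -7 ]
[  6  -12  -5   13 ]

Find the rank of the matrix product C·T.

First compute CT:
[[-45, -24,  31,  22],
 [ 16,  66, -32, -32]]
Now row reduce the product.
R2 ← R2 + (16/45)·R1: [0, 862/15, -944/45, -1088/45]
2 nonzero rows, so rank(CT) = 2.

2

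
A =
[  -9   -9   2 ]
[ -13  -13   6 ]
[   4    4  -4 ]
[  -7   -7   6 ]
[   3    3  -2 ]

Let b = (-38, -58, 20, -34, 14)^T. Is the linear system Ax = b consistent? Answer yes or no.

yes

Row reduce the augmented matrix [A | b].
R2 ← R2 − (13/9)·R1: [0, 0, 28/9, -28/9]
R3 ← R3 + (4/9)·R1: [0, 0, -28/9, 28/9]
R4 ← R4 − (7/9)·R1: [0, 0, 40/9, -40/9]
R5 ← R5 + (1/3)·R1: [0, 0, -4/3, 4/3]
R3 ← R3 + R2: [0, 0, 0, 0]
R4 ← R4 − (10/7)·R2: [0, 0, 0, 0]
R5 ← R5 + (3/7)·R2: [0, 0, 0, 0]
The echelon form has 2 nonzero rows, and every pivot lies in the first 3 columns, so rank(A) = rank([A|b]) = 2.
The system is consistent.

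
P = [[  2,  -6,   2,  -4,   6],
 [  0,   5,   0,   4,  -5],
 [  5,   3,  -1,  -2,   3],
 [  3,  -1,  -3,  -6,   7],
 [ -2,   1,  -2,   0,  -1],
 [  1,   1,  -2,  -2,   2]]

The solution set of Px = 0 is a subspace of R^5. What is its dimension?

Row reduce to echelon form.
R3 ← R3 − (5/2)·R1: [0, 18, -6, 8, -12]
R4 ← R4 − (3/2)·R1: [0, 8, -6, 0, -2]
R5 ← R5 + R1: [0, -5, 0, -4, 5]
R6 ← R6 − (1/2)·R1: [0, 4, -3, 0, -1]
R3 ← R3 − (18/5)·R2: [0, 0, -6, -32/5, 6]
R4 ← R4 − (8/5)·R2: [0, 0, -6, -32/5, 6]
R5 ← R5 + R2: [0, 0, 0, 0, 0]
R6 ← R6 − (4/5)·R2: [0, 0, -3, -16/5, 3]
R4 ← R4 − R3: [0, 0, 0, 0, 0]
R6 ← R6 − (1/2)·R3: [0, 0, 0, 0, 0]
3 nonzero rows, so rank(P) = 3.
P has 5 columns; by rank–nullity, nullity = 5 − 3 = 2.

2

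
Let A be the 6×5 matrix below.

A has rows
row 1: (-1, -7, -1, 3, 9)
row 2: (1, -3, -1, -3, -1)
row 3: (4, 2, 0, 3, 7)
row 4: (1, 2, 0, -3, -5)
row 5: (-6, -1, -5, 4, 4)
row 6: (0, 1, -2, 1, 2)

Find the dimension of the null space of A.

1

Row reduce to echelon form.
R2 ← R2 + R1: [0, -10, -2, 0, 8]
R3 ← R3 + (4)·R1: [0, -26, -4, 15, 43]
R4 ← R4 + R1: [0, -5, -1, 0, 4]
R5 ← R5 − (6)·R1: [0, 41, 1, -14, -50]
R3 ← R3 − (13/5)·R2: [0, 0, 6/5, 15, 111/5]
R4 ← R4 − (1/2)·R2: [0, 0, 0, 0, 0]
R5 ← R5 + (41/10)·R2: [0, 0, -36/5, -14, -86/5]
R6 ← R6 + (1/10)·R2: [0, 0, -11/5, 1, 14/5]
R5 ← R5 + (6)·R3: [0, 0, 0, 76, 116]
R6 ← R6 + (11/6)·R3: [0, 0, 0, 57/2, 87/2]
Swap R4 ↔ R5
R6 ← R6 − (3/8)·R4: [0, 0, 0, 0, 0]
4 nonzero rows, so rank(A) = 4.
A has 5 columns; by rank–nullity, nullity = 5 − 4 = 1.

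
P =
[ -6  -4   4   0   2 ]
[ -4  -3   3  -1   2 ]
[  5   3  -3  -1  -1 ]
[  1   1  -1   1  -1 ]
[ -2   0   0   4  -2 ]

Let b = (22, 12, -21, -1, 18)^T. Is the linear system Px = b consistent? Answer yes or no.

Row reduce the augmented matrix [P | b].
R2 ← R2 − (2/3)·R1: [0, -1/3, 1/3, -1, 2/3, -8/3]
R3 ← R3 + (5/6)·R1: [0, -1/3, 1/3, -1, 2/3, -8/3]
R4 ← R4 + (1/6)·R1: [0, 1/3, -1/3, 1, -2/3, 8/3]
R5 ← R5 − (1/3)·R1: [0, 4/3, -4/3, 4, -8/3, 32/3]
R3 ← R3 − R2: [0, 0, 0, 0, 0, 0]
R4 ← R4 + R2: [0, 0, 0, 0, 0, 0]
R5 ← R5 + (4)·R2: [0, 0, 0, 0, 0, 0]
The echelon form has 2 nonzero rows, and every pivot lies in the first 5 columns, so rank(P) = rank([P|b]) = 2.
The system is consistent.

yes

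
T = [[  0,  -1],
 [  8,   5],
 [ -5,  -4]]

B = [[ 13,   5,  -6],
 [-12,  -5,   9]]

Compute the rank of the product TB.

2

First compute TB:
[[ 12,   5,  -9],
 [ 44,  15,  -3],
 [-17,  -5,  -6]]
Now row reduce the product.
R2 ← R2 − (11/3)·R1: [0, -10/3, 30]
R3 ← R3 + (17/12)·R1: [0, 25/12, -75/4]
R3 ← R3 + (5/8)·R2: [0, 0, 0]
2 nonzero rows, so rank(TB) = 2.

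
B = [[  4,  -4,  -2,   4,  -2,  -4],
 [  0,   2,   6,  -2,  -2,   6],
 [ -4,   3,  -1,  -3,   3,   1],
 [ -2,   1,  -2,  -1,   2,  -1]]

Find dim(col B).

Row reduce to echelon form.
R3 ← R3 + R1: [0, -1, -3, 1, 1, -3]
R4 ← R4 + (1/2)·R1: [0, -1, -3, 1, 1, -3]
R3 ← R3 + (1/2)·R2: [0, 0, 0, 0, 0, 0]
R4 ← R4 + (1/2)·R2: [0, 0, 0, 0, 0, 0]
Echelon form has 2 nonzero rows, so rank(B) = 2.
The column space has dimension equal to the rank: 2.

2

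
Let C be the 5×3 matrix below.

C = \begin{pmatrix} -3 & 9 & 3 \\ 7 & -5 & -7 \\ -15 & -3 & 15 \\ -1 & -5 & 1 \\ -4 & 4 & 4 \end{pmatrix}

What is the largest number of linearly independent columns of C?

2

Row reduce to echelon form.
R2 ← R2 + (7/3)·R1: [0, 16, 0]
R3 ← R3 − (5)·R1: [0, -48, 0]
R4 ← R4 − (1/3)·R1: [0, -8, 0]
R5 ← R5 − (4/3)·R1: [0, -8, 0]
R3 ← R3 + (3)·R2: [0, 0, 0]
R4 ← R4 + (1/2)·R2: [0, 0, 0]
R5 ← R5 + (1/2)·R2: [0, 0, 0]
Echelon form has 2 nonzero rows, so rank(C) = 2.
The rank gives the maximum number of linearly independent columns: 2.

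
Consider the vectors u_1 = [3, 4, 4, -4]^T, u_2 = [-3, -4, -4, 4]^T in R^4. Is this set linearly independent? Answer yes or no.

Form the matrix with these vectors as rows and row reduce.
R2 ← R2 + R1: [0, 0, 0, 0]
1 nonzero row, so the 2 vectors span a space of dimension 1.
Since 1 < 2, the vectors are linearly dependent.

no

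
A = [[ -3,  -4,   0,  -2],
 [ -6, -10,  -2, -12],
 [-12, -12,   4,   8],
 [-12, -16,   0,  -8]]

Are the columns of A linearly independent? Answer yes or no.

no

Row reduce A to echelon form.
R2 ← R2 − (2)·R1: [0, -2, -2, -8]
R3 ← R3 − (4)·R1: [0, 4, 4, 16]
R4 ← R4 − (4)·R1: [0, 0, 0, 0]
R3 ← R3 + (2)·R2: [0, 0, 0, 0]
2 pivots among 4 columns.
Only 2 < 4 pivot columns, so the columns are linearly dependent.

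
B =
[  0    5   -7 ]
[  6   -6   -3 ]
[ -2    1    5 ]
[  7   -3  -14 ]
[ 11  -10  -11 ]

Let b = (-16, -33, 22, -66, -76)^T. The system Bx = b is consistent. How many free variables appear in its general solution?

0

Row reduce the augmented matrix [B | b].
Swap R1 ↔ R2
R3 ← R3 + (1/3)·R1: [0, -1, 4, 11]
R4 ← R4 − (7/6)·R1: [0, 4, -21/2, -55/2]
R5 ← R5 − (11/6)·R1: [0, 1, -11/2, -31/2]
R3 ← R3 + (1/5)·R2: [0, 0, 13/5, 39/5]
R4 ← R4 − (4/5)·R2: [0, 0, -49/10, -147/10]
R5 ← R5 − (1/5)·R2: [0, 0, -41/10, -123/10]
R4 ← R4 + (49/26)·R3: [0, 0, 0, 0]
R5 ← R5 + (41/26)·R3: [0, 0, 0, 0]
The echelon form has 3 nonzero rows, and every pivot lies in the first 3 columns, so rank(B) = rank([B|b]) = 3.
The system is consistent.
Free variables = (unknowns) − (rank) = 3 − 3 = 0.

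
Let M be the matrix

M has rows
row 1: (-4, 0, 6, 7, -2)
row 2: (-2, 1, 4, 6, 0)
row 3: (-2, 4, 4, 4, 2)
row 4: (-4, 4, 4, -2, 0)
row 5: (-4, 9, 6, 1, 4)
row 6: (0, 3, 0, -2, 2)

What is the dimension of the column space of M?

3

Row reduce to echelon form.
R2 ← R2 − (1/2)·R1: [0, 1, 1, 5/2, 1]
R3 ← R3 − (1/2)·R1: [0, 4, 1, 1/2, 3]
R4 ← R4 − R1: [0, 4, -2, -9, 2]
R5 ← R5 − R1: [0, 9, 0, -6, 6]
R3 ← R3 − (4)·R2: [0, 0, -3, -19/2, -1]
R4 ← R4 − (4)·R2: [0, 0, -6, -19, -2]
R5 ← R5 − (9)·R2: [0, 0, -9, -57/2, -3]
R6 ← R6 − (3)·R2: [0, 0, -3, -19/2, -1]
R4 ← R4 − (2)·R3: [0, 0, 0, 0, 0]
R5 ← R5 − (3)·R3: [0, 0, 0, 0, 0]
R6 ← R6 − R3: [0, 0, 0, 0, 0]
Echelon form has 3 nonzero rows, so rank(M) = 3.
The column space has dimension equal to the rank: 3.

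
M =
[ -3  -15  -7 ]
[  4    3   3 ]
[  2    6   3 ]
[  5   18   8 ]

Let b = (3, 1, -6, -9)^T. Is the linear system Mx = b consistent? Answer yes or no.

no

Row reduce the augmented matrix [M | b].
R2 ← R2 + (4/3)·R1: [0, -17, -19/3, 5]
R3 ← R3 + (2/3)·R1: [0, -4, -5/3, -4]
R4 ← R4 + (5/3)·R1: [0, -7, -11/3, -4]
R3 ← R3 − (4/17)·R2: [0, 0, -3/17, -88/17]
R4 ← R4 − (7/17)·R2: [0, 0, -18/17, -103/17]
R4 ← R4 − (6)·R3: [0, 0, 0, 25]
The echelon form has 4 nonzero rows; the last pivot sits in the augmented column, so rank(M) = 3 but rank([M|b]) = 4.
Since the ranks differ, the system is inconsistent.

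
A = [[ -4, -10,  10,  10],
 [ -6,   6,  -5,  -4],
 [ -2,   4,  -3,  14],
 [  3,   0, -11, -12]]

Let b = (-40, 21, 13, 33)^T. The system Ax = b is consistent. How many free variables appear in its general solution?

0

Row reduce the augmented matrix [A | b].
R2 ← R2 − (3/2)·R1: [0, 21, -20, -19, 81]
R3 ← R3 − (1/2)·R1: [0, 9, -8, 9, 33]
R4 ← R4 + (3/4)·R1: [0, -15/2, -7/2, -9/2, 3]
R3 ← R3 − (3/7)·R2: [0, 0, 4/7, 120/7, -12/7]
R4 ← R4 + (5/14)·R2: [0, 0, -149/14, -79/7, 447/14]
R4 ← R4 + (149/8)·R3: [0, 0, 0, 308, 0]
The echelon form has 4 nonzero rows, and every pivot lies in the first 4 columns, so rank(A) = rank([A|b]) = 4.
The system is consistent.
Free variables = (unknowns) − (rank) = 4 − 4 = 0.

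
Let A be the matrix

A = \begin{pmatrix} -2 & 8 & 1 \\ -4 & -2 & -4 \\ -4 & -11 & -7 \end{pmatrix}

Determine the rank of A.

Row reduce to echelon form.
R2 ← R2 − (2)·R1: [0, -18, -6]
R3 ← R3 − (2)·R1: [0, -27, -9]
R3 ← R3 − (3/2)·R2: [0, 0, 0]
Echelon form has 2 nonzero rows, so rank(A) = 2.

2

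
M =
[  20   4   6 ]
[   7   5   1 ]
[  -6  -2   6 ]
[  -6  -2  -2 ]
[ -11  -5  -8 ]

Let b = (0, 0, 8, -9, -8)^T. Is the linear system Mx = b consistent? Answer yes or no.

Row reduce the augmented matrix [M | b].
R2 ← R2 − (7/20)·R1: [0, 18/5, -11/10, 0]
R3 ← R3 + (3/10)·R1: [0, -4/5, 39/5, 8]
R4 ← R4 + (3/10)·R1: [0, -4/5, -1/5, -9]
R5 ← R5 + (11/20)·R1: [0, -14/5, -47/10, -8]
R3 ← R3 + (2/9)·R2: [0, 0, 68/9, 8]
R4 ← R4 + (2/9)·R2: [0, 0, -4/9, -9]
R5 ← R5 + (7/9)·R2: [0, 0, -50/9, -8]
R4 ← R4 + (1/17)·R3: [0, 0, 0, -145/17]
R5 ← R5 + (25/34)·R3: [0, 0, 0, -36/17]
R5 ← R5 − (36/145)·R4: [0, 0, 0, 0]
The echelon form has 4 nonzero rows; the last pivot sits in the augmented column, so rank(M) = 3 but rank([M|b]) = 4.
Since the ranks differ, the system is inconsistent.

no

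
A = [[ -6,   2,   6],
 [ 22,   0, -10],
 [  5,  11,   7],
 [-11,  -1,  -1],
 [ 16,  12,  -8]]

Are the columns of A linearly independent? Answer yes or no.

yes

Row reduce A to echelon form.
R2 ← R2 + (11/3)·R1: [0, 22/3, 12]
R3 ← R3 + (5/6)·R1: [0, 38/3, 12]
R4 ← R4 − (11/6)·R1: [0, -14/3, -12]
R5 ← R5 + (8/3)·R1: [0, 52/3, 8]
R3 ← R3 − (19/11)·R2: [0, 0, -96/11]
R4 ← R4 + (7/11)·R2: [0, 0, -48/11]
R5 ← R5 − (26/11)·R2: [0, 0, -224/11]
R4 ← R4 − (1/2)·R3: [0, 0, 0]
R5 ← R5 − (7/3)·R3: [0, 0, 0]
3 pivots among 3 columns.
Every column is a pivot column, so the columns are linearly independent.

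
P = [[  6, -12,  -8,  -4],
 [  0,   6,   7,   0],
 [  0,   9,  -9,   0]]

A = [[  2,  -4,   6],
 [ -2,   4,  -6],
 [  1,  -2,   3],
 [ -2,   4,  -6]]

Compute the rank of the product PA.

1

First compute PA:
[[ 36, -72, 108],
 [ -5,  10, -15],
 [-27,  54, -81]]
Now row reduce the product.
R2 ← R2 + (5/36)·R1: [0, 0, 0]
R3 ← R3 + (3/4)·R1: [0, 0, 0]
1 nonzero row, so rank(PA) = 1.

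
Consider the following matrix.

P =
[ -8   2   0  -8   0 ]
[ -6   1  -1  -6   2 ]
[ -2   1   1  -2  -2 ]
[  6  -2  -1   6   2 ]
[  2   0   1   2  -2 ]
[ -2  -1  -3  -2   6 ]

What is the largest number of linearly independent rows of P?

Row reduce to echelon form.
R2 ← R2 − (3/4)·R1: [0, -1/2, -1, 0, 2]
R3 ← R3 − (1/4)·R1: [0, 1/2, 1, 0, -2]
R4 ← R4 + (3/4)·R1: [0, -1/2, -1, 0, 2]
R5 ← R5 + (1/4)·R1: [0, 1/2, 1, 0, -2]
R6 ← R6 − (1/4)·R1: [0, -3/2, -3, 0, 6]
R3 ← R3 + R2: [0, 0, 0, 0, 0]
R4 ← R4 − R2: [0, 0, 0, 0, 0]
R5 ← R5 + R2: [0, 0, 0, 0, 0]
R6 ← R6 − (3)·R2: [0, 0, 0, 0, 0]
Echelon form has 2 nonzero rows, so rank(P) = 2.
The rank gives the maximum number of linearly independent rows: 2.

2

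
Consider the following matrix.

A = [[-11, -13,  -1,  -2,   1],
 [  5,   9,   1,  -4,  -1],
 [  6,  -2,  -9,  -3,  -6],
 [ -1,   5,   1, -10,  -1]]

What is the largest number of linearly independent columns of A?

3

Row reduce to echelon form.
R2 ← R2 + (5/11)·R1: [0, 34/11, 6/11, -54/11, -6/11]
R3 ← R3 + (6/11)·R1: [0, -100/11, -105/11, -45/11, -60/11]
R4 ← R4 − (1/11)·R1: [0, 68/11, 12/11, -108/11, -12/11]
R3 ← R3 + (50/17)·R2: [0, 0, -135/17, -315/17, -120/17]
R4 ← R4 − (2)·R2: [0, 0, 0, 0, 0]
Echelon form has 3 nonzero rows, so rank(A) = 3.
The rank gives the maximum number of linearly independent columns: 3.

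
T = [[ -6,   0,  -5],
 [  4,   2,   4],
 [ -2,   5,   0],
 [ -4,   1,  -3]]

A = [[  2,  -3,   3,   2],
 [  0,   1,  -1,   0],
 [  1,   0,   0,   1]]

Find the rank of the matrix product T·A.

First compute TA:
[[-17,  18, -18, -17],
 [ 12, -10,  10,  12],
 [ -4,  11, -11,  -4],
 [-11,  13, -13, -11]]
Now row reduce the product.
R2 ← R2 + (12/17)·R1: [0, 46/17, -46/17, 0]
R3 ← R3 − (4/17)·R1: [0, 115/17, -115/17, 0]
R4 ← R4 − (11/17)·R1: [0, 23/17, -23/17, 0]
R3 ← R3 − (5/2)·R2: [0, 0, 0, 0]
R4 ← R4 − (1/2)·R2: [0, 0, 0, 0]
2 nonzero rows, so rank(TA) = 2.

2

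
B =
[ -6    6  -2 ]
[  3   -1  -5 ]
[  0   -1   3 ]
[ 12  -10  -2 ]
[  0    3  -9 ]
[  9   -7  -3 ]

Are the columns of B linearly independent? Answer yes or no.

no

Row reduce B to echelon form.
R2 ← R2 + (1/2)·R1: [0, 2, -6]
R4 ← R4 + (2)·R1: [0, 2, -6]
R6 ← R6 + (3/2)·R1: [0, 2, -6]
R3 ← R3 + (1/2)·R2: [0, 0, 0]
R4 ← R4 − R2: [0, 0, 0]
R5 ← R5 − (3/2)·R2: [0, 0, 0]
R6 ← R6 − R2: [0, 0, 0]
2 pivots among 3 columns.
Only 2 < 3 pivot columns, so the columns are linearly dependent.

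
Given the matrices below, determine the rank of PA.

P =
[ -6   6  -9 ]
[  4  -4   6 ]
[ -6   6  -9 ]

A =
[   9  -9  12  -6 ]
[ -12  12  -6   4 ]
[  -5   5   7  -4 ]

1

First compute PA:
[[-81,  81, -171,  96],
 [ 54, -54, 114, -64],
 [-81,  81, -171,  96]]
Now row reduce the product.
R2 ← R2 + (2/3)·R1: [0, 0, 0, 0]
R3 ← R3 − R1: [0, 0, 0, 0]
1 nonzero row, so rank(PA) = 1.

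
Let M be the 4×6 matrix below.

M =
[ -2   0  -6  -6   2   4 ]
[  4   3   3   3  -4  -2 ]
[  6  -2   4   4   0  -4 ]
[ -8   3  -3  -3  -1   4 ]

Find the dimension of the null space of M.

3

Row reduce to echelon form.
R2 ← R2 + (2)·R1: [0, 3, -9, -9, 0, 6]
R3 ← R3 + (3)·R1: [0, -2, -14, -14, 6, 8]
R4 ← R4 − (4)·R1: [0, 3, 21, 21, -9, -12]
R3 ← R3 + (2/3)·R2: [0, 0, -20, -20, 6, 12]
R4 ← R4 − R2: [0, 0, 30, 30, -9, -18]
R4 ← R4 + (3/2)·R3: [0, 0, 0, 0, 0, 0]
3 nonzero rows, so rank(M) = 3.
M has 6 columns; by rank–nullity, nullity = 6 − 3 = 3.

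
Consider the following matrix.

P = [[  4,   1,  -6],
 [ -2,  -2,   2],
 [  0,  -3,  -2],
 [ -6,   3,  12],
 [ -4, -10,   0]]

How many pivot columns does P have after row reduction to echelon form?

Row reduce to echelon form.
R2 ← R2 + (1/2)·R1: [0, -3/2, -1]
R4 ← R4 + (3/2)·R1: [0, 9/2, 3]
R5 ← R5 + R1: [0, -9, -6]
R3 ← R3 − (2)·R2: [0, 0, 0]
R4 ← R4 + (3)·R2: [0, 0, 0]
R5 ← R5 − (6)·R2: [0, 0, 0]
Echelon form has 2 nonzero rows, so rank(P) = 2.
Each nonzero row contributes one pivot column: 2 pivot columns.

2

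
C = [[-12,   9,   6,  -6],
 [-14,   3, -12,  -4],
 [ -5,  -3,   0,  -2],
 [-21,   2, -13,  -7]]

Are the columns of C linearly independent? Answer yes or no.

yes

Row reduce C to echelon form.
R2 ← R2 − (7/6)·R1: [0, -15/2, -19, 3]
R3 ← R3 − (5/12)·R1: [0, -27/4, -5/2, 1/2]
R4 ← R4 − (7/4)·R1: [0, -55/4, -47/2, 7/2]
R3 ← R3 − (9/10)·R2: [0, 0, 73/5, -11/5]
R4 ← R4 − (11/6)·R2: [0, 0, 34/3, -2]
R4 ← R4 − (170/219)·R3: [0, 0, 0, -64/219]
4 pivots among 4 columns.
Every column is a pivot column, so the columns are linearly independent.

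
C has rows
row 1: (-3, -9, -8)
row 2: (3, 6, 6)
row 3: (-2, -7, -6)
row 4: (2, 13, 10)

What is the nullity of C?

Row reduce to echelon form.
R2 ← R2 + R1: [0, -3, -2]
R3 ← R3 − (2/3)·R1: [0, -1, -2/3]
R4 ← R4 + (2/3)·R1: [0, 7, 14/3]
R3 ← R3 − (1/3)·R2: [0, 0, 0]
R4 ← R4 + (7/3)·R2: [0, 0, 0]
2 nonzero rows, so rank(C) = 2.
C has 3 columns; by rank–nullity, nullity = 3 − 2 = 1.

1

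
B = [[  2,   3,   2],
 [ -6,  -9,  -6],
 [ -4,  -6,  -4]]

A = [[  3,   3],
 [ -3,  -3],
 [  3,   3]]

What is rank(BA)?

First compute BA:
[[  3,   3],
 [ -9,  -9],
 [ -6,  -6]]
Now row reduce the product.
R2 ← R2 + (3)·R1: [0, 0]
R3 ← R3 + (2)·R1: [0, 0]
1 nonzero row, so rank(BA) = 1.

1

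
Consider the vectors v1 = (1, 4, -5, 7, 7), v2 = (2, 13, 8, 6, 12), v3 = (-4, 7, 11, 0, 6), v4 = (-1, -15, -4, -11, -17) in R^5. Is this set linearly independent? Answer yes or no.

no

Form the matrix with these vectors as rows and row reduce.
R2 ← R2 − (2)·R1: [0, 5, 18, -8, -2]
R3 ← R3 + (4)·R1: [0, 23, -9, 28, 34]
R4 ← R4 + R1: [0, -11, -9, -4, -10]
R3 ← R3 − (23/5)·R2: [0, 0, -459/5, 324/5, 216/5]
R4 ← R4 + (11/5)·R2: [0, 0, 153/5, -108/5, -72/5]
R4 ← R4 + (1/3)·R3: [0, 0, 0, 0, 0]
3 nonzero rows, so the 4 vectors span a space of dimension 3.
Since 3 < 4, the vectors are linearly dependent.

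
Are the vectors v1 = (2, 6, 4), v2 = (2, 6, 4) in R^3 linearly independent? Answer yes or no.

no

Form the matrix with these vectors as rows and row reduce.
R2 ← R2 − R1: [0, 0, 0]
1 nonzero row, so the 2 vectors span a space of dimension 1.
Since 1 < 2, the vectors are linearly dependent.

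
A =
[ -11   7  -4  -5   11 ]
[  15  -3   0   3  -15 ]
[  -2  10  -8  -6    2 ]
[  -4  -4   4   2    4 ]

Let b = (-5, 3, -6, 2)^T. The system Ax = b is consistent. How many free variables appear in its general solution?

Row reduce the augmented matrix [A | b].
R2 ← R2 + (15/11)·R1: [0, 72/11, -60/11, -42/11, 0, -42/11]
R3 ← R3 − (2/11)·R1: [0, 96/11, -80/11, -56/11, 0, -56/11]
R4 ← R4 − (4/11)·R1: [0, -72/11, 60/11, 42/11, 0, 42/11]
R3 ← R3 − (4/3)·R2: [0, 0, 0, 0, 0, 0]
R4 ← R4 + R2: [0, 0, 0, 0, 0, 0]
The echelon form has 2 nonzero rows, and every pivot lies in the first 5 columns, so rank(A) = rank([A|b]) = 2.
The system is consistent.
Free variables = (unknowns) − (rank) = 5 − 2 = 3.

3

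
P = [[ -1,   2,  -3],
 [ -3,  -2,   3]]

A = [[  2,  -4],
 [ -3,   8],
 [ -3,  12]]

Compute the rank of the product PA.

First compute PA:
[[  1, -16],
 [ -9,  32]]
Now row reduce the product.
R2 ← R2 + (9)·R1: [0, -112]
2 nonzero rows, so rank(PA) = 2.

2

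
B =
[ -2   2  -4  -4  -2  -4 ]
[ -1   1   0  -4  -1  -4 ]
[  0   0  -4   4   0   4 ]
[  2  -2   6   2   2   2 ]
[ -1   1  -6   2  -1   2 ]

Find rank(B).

2

Row reduce to echelon form.
R2 ← R2 − (1/2)·R1: [0, 0, 2, -2, 0, -2]
R4 ← R4 + R1: [0, 0, 2, -2, 0, -2]
R5 ← R5 − (1/2)·R1: [0, 0, -4, 4, 0, 4]
R3 ← R3 + (2)·R2: [0, 0, 0, 0, 0, 0]
R4 ← R4 − R2: [0, 0, 0, 0, 0, 0]
R5 ← R5 + (2)·R2: [0, 0, 0, 0, 0, 0]
Echelon form has 2 nonzero rows, so rank(B) = 2.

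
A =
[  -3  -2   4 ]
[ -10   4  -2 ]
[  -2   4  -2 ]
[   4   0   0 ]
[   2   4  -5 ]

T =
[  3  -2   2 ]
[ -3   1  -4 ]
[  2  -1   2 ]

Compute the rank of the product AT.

First compute AT:
[[  5,   0,  10],
 [-46,  26, -40],
 [-22,  10, -24],
 [ 12,  -8,   8],
 [-16,   5, -22]]
Now row reduce the product.
R2 ← R2 + (46/5)·R1: [0, 26, 52]
R3 ← R3 + (22/5)·R1: [0, 10, 20]
R4 ← R4 − (12/5)·R1: [0, -8, -16]
R5 ← R5 + (16/5)·R1: [0, 5, 10]
R3 ← R3 − (5/13)·R2: [0, 0, 0]
R4 ← R4 + (4/13)·R2: [0, 0, 0]
R5 ← R5 − (5/26)·R2: [0, 0, 0]
2 nonzero rows, so rank(AT) = 2.

2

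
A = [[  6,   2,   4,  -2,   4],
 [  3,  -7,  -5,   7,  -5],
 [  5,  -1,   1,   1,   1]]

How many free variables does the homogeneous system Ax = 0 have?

Row reduce to echelon form.
R2 ← R2 − (1/2)·R1: [0, -8, -7, 8, -7]
R3 ← R3 − (5/6)·R1: [0, -8/3, -7/3, 8/3, -7/3]
R3 ← R3 − (1/3)·R2: [0, 0, 0, 0, 0]
2 nonzero rows, so rank(A) = 2.
A has 5 columns; by rank–nullity, nullity = 5 − 2 = 3.

3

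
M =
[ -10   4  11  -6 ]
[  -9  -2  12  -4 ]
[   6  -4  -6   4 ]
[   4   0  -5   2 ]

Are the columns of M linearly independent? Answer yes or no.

no

Row reduce M to echelon form.
R2 ← R2 − (9/10)·R1: [0, -28/5, 21/10, 7/5]
R3 ← R3 + (3/5)·R1: [0, -8/5, 3/5, 2/5]
R4 ← R4 + (2/5)·R1: [0, 8/5, -3/5, -2/5]
R3 ← R3 − (2/7)·R2: [0, 0, 0, 0]
R4 ← R4 + (2/7)·R2: [0, 0, 0, 0]
2 pivots among 4 columns.
Only 2 < 4 pivot columns, so the columns are linearly dependent.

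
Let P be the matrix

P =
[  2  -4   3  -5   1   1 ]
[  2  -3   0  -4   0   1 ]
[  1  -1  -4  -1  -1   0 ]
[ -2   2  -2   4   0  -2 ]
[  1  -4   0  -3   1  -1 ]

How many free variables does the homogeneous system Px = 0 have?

Row reduce to echelon form.
R2 ← R2 − R1: [0, 1, -3, 1, -1, 0]
R3 ← R3 − (1/2)·R1: [0, 1, -11/2, 3/2, -3/2, -1/2]
R4 ← R4 + R1: [0, -2, 1, -1, 1, -1]
R5 ← R5 − (1/2)·R1: [0, -2, -3/2, -1/2, 1/2, -3/2]
R3 ← R3 − R2: [0, 0, -5/2, 1/2, -1/2, -1/2]
R4 ← R4 + (2)·R2: [0, 0, -5, 1, -1, -1]
R5 ← R5 + (2)·R2: [0, 0, -15/2, 3/2, -3/2, -3/2]
R4 ← R4 − (2)·R3: [0, 0, 0, 0, 0, 0]
R5 ← R5 − (3)·R3: [0, 0, 0, 0, 0, 0]
3 nonzero rows, so rank(P) = 3.
P has 6 columns; by rank–nullity, nullity = 6 − 3 = 3.

3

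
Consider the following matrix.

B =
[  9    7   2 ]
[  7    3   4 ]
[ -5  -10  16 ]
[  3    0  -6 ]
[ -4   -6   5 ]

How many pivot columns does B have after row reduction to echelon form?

3

Row reduce to echelon form.
R2 ← R2 − (7/9)·R1: [0, -22/9, 22/9]
R3 ← R3 + (5/9)·R1: [0, -55/9, 154/9]
R4 ← R4 − (1/3)·R1: [0, -7/3, -20/3]
R5 ← R5 + (4/9)·R1: [0, -26/9, 53/9]
R3 ← R3 − (5/2)·R2: [0, 0, 11]
R4 ← R4 − (21/22)·R2: [0, 0, -9]
R5 ← R5 − (13/11)·R2: [0, 0, 3]
R4 ← R4 + (9/11)·R3: [0, 0, 0]
R5 ← R5 − (3/11)·R3: [0, 0, 0]
Echelon form has 3 nonzero rows, so rank(B) = 3.
Each nonzero row contributes one pivot column: 3 pivot columns.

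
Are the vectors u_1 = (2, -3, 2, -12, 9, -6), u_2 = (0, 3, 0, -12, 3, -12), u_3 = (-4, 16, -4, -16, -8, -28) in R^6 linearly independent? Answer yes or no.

no

Form the matrix with these vectors as rows and row reduce.
R3 ← R3 + (2)·R1: [0, 10, 0, -40, 10, -40]
R3 ← R3 − (10/3)·R2: [0, 0, 0, 0, 0, 0]
2 nonzero rows, so the 3 vectors span a space of dimension 2.
Since 2 < 3, the vectors are linearly dependent.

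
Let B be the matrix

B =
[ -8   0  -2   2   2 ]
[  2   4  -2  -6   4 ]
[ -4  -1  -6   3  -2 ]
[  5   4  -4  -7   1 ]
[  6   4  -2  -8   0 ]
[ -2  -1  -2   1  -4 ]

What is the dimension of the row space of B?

Row reduce to echelon form.
R2 ← R2 + (1/4)·R1: [0, 4, -5/2, -11/2, 9/2]
R3 ← R3 − (1/2)·R1: [0, -1, -5, 2, -3]
R4 ← R4 + (5/8)·R1: [0, 4, -21/4, -23/4, 9/4]
R5 ← R5 + (3/4)·R1: [0, 4, -7/2, -13/2, 3/2]
R6 ← R6 − (1/4)·R1: [0, -1, -3/2, 1/2, -9/2]
R3 ← R3 + (1/4)·R2: [0, 0, -45/8, 5/8, -15/8]
R4 ← R4 − R2: [0, 0, -11/4, -1/4, -9/4]
R5 ← R5 − R2: [0, 0, -1, -1, -3]
R6 ← R6 + (1/4)·R2: [0, 0, -17/8, -7/8, -27/8]
R4 ← R4 − (22/45)·R3: [0, 0, 0, -5/9, -4/3]
R5 ← R5 − (8/45)·R3: [0, 0, 0, -10/9, -8/3]
R6 ← R6 − (17/45)·R3: [0, 0, 0, -10/9, -8/3]
R5 ← R5 − (2)·R4: [0, 0, 0, 0, 0]
R6 ← R6 − (2)·R4: [0, 0, 0, 0, 0]
Echelon form has 4 nonzero rows, so rank(B) = 4.
The row space has dimension equal to the rank: 4.

4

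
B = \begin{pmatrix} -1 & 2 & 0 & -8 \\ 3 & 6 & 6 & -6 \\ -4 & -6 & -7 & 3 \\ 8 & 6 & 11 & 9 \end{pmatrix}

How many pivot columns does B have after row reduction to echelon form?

Row reduce to echelon form.
R2 ← R2 + (3)·R1: [0, 12, 6, -30]
R3 ← R3 − (4)·R1: [0, -14, -7, 35]
R4 ← R4 + (8)·R1: [0, 22, 11, -55]
R3 ← R3 + (7/6)·R2: [0, 0, 0, 0]
R4 ← R4 − (11/6)·R2: [0, 0, 0, 0]
Echelon form has 2 nonzero rows, so rank(B) = 2.
Each nonzero row contributes one pivot column: 2 pivot columns.

2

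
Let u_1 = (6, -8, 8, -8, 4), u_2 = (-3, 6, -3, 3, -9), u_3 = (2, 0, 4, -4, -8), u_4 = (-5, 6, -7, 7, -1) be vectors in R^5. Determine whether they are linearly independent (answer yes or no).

Form the matrix with these vectors as rows and row reduce.
R2 ← R2 + (1/2)·R1: [0, 2, 1, -1, -7]
R3 ← R3 − (1/3)·R1: [0, 8/3, 4/3, -4/3, -28/3]
R4 ← R4 + (5/6)·R1: [0, -2/3, -1/3, 1/3, 7/3]
R3 ← R3 − (4/3)·R2: [0, 0, 0, 0, 0]
R4 ← R4 + (1/3)·R2: [0, 0, 0, 0, 0]
2 nonzero rows, so the 4 vectors span a space of dimension 2.
Since 2 < 4, the vectors are linearly dependent.

no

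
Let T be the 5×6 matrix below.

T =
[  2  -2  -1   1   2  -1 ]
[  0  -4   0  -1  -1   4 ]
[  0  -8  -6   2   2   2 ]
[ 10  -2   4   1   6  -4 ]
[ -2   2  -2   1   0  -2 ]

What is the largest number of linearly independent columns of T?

3

Row reduce to echelon form.
R4 ← R4 − (5)·R1: [0, 8, 9, -4, -4, 1]
R5 ← R5 + R1: [0, 0, -3, 2, 2, -3]
R3 ← R3 − (2)·R2: [0, 0, -6, 4, 4, -6]
R4 ← R4 + (2)·R2: [0, 0, 9, -6, -6, 9]
R4 ← R4 + (3/2)·R3: [0, 0, 0, 0, 0, 0]
R5 ← R5 − (1/2)·R3: [0, 0, 0, 0, 0, 0]
Echelon form has 3 nonzero rows, so rank(T) = 3.
The rank gives the maximum number of linearly independent columns: 3.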